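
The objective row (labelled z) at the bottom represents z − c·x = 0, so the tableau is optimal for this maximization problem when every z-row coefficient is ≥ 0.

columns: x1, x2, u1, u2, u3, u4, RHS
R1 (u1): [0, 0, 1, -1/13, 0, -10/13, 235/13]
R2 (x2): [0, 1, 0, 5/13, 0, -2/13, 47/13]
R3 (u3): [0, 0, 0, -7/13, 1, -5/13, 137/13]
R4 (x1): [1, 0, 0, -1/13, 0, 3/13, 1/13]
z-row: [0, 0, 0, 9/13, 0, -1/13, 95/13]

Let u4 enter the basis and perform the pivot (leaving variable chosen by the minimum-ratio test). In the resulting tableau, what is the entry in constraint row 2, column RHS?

11/3

Ratio test on column u4 — row 1: entry -10/13 ≤ 0; row 2: entry -2/13 ≤ 0; row 3: entry -5/13 ≤ 0; row 4: (1/13)/(3/13) = 1/3. Minimum is 1/3 at row 4 (x1 leaves); pivot element 3/13.
Divide row 4 by 3/13; eliminate column u4 from the other rows.
Row 2 update in column RHS: 47/13 − (-2/13)·(1/3) = 11/3.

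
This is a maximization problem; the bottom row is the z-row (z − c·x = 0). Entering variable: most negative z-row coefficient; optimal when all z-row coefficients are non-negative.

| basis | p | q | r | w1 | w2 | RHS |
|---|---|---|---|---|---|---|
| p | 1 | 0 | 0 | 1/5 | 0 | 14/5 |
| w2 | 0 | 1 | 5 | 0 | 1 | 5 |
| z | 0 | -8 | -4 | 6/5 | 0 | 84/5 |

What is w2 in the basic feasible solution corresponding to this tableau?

w2 is basic (row 2); its value is the RHS of that row, 5.

5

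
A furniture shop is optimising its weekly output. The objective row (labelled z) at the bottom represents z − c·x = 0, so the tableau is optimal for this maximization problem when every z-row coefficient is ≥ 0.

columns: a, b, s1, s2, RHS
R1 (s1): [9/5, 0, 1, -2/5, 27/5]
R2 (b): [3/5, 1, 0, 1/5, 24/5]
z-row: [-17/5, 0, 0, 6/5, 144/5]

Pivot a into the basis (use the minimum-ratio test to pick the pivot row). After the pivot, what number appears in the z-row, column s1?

17/9

Ratio test on column a — row 1: (27/5)/(9/5) = 3; row 2: (24/5)/(3/5) = 8. Minimum is 3 at row 1 (s1 leaves); pivot element 9/5.
Divide row 1 by 9/5; eliminate column a from the other rows.
z-row update in column s1: 0 − (-17/5)·(5/9) = 17/9.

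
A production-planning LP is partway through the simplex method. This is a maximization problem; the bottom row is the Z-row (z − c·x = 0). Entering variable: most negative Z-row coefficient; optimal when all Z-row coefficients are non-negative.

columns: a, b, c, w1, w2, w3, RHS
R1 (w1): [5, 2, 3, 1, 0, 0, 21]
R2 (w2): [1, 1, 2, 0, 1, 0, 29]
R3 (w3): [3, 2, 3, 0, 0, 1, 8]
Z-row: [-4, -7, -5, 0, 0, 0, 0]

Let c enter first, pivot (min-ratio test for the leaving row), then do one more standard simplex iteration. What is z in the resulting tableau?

Ratio test on column c — row 1: 21/3 = 7; row 2: 29/2 = 29/2; row 3: 8/3 = 8/3. Minimum is 8/3 at row 3 (w3 leaves); pivot element 3.
Pivot on row 3; the Z-row RHS becomes 0 − (-5)·(8/3) = 40/3.
Next entering variable (most negative Z-row entry -11/3): b.
Ratio test on column b — row 1: entry 0 ≤ 0; row 2: entry -1/3 ≤ 0; row 3: (8/3)/(2/3) = 4. Minimum is 4 at row 3 (c leaves); pivot element 2/3.
After the second pivot the Z-row RHS is 40/3 − (-11/3)·4 = 28.

28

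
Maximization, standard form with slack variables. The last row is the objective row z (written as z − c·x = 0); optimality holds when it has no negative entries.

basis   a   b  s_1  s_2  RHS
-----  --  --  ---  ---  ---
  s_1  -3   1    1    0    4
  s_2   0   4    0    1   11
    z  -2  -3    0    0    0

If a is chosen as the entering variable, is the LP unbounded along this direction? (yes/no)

Every constraint-row entry in column a is ≤ 0, so increasing a is unbounded.

yes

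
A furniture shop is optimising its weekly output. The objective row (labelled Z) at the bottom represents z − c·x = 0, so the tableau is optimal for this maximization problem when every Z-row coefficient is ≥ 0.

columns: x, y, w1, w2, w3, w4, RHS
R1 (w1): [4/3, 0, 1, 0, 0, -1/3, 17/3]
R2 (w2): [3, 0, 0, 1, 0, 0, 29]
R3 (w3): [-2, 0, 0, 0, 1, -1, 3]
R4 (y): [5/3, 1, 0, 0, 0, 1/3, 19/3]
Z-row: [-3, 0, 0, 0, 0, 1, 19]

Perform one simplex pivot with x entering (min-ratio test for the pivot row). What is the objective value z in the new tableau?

Ratio test on column x — row 1: (17/3)/(4/3) = 17/4; row 2: 29/3 = 29/3; row 3: entry -2 ≤ 0; row 4: (19/3)/(5/3) = 19/5. Minimum is 19/5 at row 4 (y leaves); pivot element 5/3.
Pivot on row 4; the Z-row RHS becomes 19 − (-3)·(19/5) = 152/5.

152/5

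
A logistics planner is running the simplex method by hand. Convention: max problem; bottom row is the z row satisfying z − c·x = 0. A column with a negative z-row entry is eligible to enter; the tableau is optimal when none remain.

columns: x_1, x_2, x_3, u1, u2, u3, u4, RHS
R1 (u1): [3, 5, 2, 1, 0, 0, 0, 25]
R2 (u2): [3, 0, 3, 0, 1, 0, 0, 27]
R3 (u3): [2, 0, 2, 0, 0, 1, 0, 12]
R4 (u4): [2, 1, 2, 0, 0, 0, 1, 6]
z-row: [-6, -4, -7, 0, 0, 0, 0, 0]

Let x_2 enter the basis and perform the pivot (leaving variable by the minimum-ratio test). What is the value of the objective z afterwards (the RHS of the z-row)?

Ratio test on column x_2 — row 1: 25/5 = 5; row 2: entry 0 ≤ 0; row 3: entry 0 ≤ 0; row 4: 6/1 = 6. Minimum is 5 at row 1 (u1 leaves); pivot element 5.
Pivot on row 1; the z-row RHS becomes 0 − (-4)·5 = 20.

20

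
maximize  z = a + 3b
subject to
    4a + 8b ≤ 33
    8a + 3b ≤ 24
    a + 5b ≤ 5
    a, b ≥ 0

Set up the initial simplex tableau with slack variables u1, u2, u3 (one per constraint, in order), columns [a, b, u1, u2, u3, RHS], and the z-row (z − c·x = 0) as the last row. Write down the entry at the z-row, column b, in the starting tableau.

The z-row carries the negated objective coefficients: the b entry is -3.

-3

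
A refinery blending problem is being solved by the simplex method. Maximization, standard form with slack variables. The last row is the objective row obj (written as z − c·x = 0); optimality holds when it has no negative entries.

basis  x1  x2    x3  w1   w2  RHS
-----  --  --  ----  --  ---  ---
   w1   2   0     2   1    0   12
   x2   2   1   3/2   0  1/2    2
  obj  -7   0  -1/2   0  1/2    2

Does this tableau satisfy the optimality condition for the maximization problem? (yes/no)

The obj-row has a negative entry -7 in column x1, so it is not optimal.

no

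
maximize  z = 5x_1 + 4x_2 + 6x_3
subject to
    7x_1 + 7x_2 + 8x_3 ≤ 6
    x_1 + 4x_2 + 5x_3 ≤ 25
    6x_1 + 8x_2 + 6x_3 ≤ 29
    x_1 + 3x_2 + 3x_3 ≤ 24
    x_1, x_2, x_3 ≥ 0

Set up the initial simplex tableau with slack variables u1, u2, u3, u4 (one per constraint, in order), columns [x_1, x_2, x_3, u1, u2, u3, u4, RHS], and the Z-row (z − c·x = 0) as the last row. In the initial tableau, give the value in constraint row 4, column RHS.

The RHS of constraint 4 is b_4 = 24.

24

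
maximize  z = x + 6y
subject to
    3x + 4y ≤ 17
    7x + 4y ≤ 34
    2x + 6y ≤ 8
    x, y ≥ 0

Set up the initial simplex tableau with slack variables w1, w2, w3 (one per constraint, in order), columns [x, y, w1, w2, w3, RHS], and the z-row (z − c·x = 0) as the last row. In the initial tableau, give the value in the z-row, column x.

The z-row carries the negated objective coefficients: the x entry is -1.

-1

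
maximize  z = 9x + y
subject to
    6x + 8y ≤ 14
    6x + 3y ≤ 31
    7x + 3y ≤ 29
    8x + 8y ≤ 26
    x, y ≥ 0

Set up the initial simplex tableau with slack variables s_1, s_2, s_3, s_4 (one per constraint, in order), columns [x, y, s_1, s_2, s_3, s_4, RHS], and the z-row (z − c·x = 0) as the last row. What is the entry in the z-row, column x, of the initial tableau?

-9

The z-row carries the negated objective coefficients: the x entry is -9.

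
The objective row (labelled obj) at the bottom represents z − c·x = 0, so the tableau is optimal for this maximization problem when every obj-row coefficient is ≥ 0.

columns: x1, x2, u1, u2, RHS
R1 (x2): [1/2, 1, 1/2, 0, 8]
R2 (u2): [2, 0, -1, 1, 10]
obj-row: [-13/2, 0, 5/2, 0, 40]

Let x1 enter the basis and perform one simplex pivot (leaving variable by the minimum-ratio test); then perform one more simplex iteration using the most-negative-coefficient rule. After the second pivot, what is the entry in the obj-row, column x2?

Ratio test on column x1 — row 1: 8/(1/2) = 16; row 2: 10/2 = 5. Minimum is 5 at row 2 (u2 leaves); pivot element 2.
Divide row 2 by 2; eliminate column x1 from the other rows.
Second iteration: most negative obj-row entry is -3/4 in column u1, so u1 enters.
Ratio test on column u1 — row 1: (11/2)/(3/4) = 22/3; row 2: entry -1/2 ≤ 0. Minimum is 22/3 at row 1 (x2 leaves); pivot element 3/4.
Divide row 1 by 3/4; eliminate column u1 from the other rows.
After both pivots, the entry at the obj-row, column x2 is 1.

1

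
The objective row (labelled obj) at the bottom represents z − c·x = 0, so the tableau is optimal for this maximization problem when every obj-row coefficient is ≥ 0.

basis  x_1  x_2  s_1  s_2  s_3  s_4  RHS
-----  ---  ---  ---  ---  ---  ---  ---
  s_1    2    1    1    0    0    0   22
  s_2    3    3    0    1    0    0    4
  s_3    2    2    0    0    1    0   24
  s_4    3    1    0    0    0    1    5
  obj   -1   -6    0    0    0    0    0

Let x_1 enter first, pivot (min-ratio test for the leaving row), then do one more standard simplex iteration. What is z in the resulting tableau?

Ratio test on column x_1 — row 1: 22/2 = 11; row 2: 4/3 = 4/3; row 3: 24/2 = 12; row 4: 5/3 = 5/3. Minimum is 4/3 at row 2 (s_2 leaves); pivot element 3.
Pivot on row 2; the obj-row RHS becomes 0 − (-1)·(4/3) = 4/3.
Next entering variable (most negative obj-row entry -5): x_2.
Ratio test on column x_2 — row 1: entry -1 ≤ 0; row 2: (4/3)/1 = 4/3; row 3: entry 0 ≤ 0; row 4: entry -2 ≤ 0. Minimum is 4/3 at row 2 (x_1 leaves); pivot element 1.
After the second pivot the obj-row RHS is 4/3 − (-5)·(4/3) = 8.

8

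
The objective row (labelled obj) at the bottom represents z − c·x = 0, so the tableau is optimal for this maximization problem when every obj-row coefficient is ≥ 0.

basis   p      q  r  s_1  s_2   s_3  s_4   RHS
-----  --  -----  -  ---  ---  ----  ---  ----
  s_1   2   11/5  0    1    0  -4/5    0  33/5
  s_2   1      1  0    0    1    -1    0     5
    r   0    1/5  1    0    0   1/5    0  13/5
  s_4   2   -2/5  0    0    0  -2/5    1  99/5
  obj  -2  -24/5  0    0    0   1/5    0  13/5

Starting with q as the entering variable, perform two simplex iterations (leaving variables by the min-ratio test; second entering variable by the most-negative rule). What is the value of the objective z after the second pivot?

85/3

Ratio test on column q — row 1: (33/5)/(11/5) = 3; row 2: 5/1 = 5; row 3: (13/5)/(1/5) = 13; row 4: entry -2/5 ≤ 0. Minimum is 3 at row 1 (s_1 leaves); pivot element 11/5.
Pivot on row 1; the obj-row RHS becomes 13/5 − (-24/5)·3 = 17.
Next entering variable (most negative obj-row entry -17/11): s_3.
Ratio test on column s_3 — row 1: entry -4/11 ≤ 0; row 2: entry -7/11 ≤ 0; row 3: 2/(3/11) = 22/3; row 4: entry -6/11 ≤ 0. Minimum is 22/3 at row 3 (r leaves); pivot element 3/11.
After the second pivot the obj-row RHS is 17 − (-17/11)·(22/3) = 85/3.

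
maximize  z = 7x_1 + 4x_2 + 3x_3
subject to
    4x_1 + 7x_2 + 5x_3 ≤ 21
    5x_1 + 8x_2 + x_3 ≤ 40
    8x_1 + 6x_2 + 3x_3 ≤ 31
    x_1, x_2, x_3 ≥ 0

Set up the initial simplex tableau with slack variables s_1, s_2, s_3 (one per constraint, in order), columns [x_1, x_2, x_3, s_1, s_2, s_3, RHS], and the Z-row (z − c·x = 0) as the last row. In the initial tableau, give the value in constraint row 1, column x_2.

Constraint 1 has coefficient 7 on x_2.

7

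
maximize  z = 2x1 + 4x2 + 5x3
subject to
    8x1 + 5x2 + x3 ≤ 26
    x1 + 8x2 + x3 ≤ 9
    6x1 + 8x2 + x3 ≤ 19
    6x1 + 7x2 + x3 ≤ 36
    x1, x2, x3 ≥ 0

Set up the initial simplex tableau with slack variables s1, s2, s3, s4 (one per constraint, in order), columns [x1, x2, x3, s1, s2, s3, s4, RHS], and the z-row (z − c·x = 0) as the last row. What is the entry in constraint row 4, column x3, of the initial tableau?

1

Constraint 4 has coefficient 1 on x3.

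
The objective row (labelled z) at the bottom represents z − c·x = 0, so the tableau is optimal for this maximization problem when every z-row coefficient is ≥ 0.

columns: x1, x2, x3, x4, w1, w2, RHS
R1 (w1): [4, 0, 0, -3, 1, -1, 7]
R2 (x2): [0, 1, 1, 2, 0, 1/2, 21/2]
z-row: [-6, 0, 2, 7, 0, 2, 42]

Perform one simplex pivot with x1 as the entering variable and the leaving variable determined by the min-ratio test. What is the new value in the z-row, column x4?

Ratio test on column x1 — row 1: 7/4 = 7/4; row 2: entry 0 ≤ 0. Minimum is 7/4 at row 1 (w1 leaves); pivot element 4.
Divide row 1 by 4; eliminate column x1 from the other rows.
z-row update in column x4: 7 − (-6)·(-3/4) = 5/2.

5/2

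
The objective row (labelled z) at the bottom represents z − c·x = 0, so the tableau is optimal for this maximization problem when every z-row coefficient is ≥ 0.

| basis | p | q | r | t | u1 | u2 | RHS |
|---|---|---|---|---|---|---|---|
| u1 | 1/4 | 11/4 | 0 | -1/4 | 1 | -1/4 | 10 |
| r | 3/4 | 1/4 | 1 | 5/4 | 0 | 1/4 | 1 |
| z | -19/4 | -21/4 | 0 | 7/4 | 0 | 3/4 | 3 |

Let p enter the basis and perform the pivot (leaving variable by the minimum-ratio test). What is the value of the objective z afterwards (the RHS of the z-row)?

28/3

Ratio test on column p — row 1: 10/(1/4) = 40; row 2: 1/(3/4) = 4/3. Minimum is 4/3 at row 2 (r leaves); pivot element 3/4.
Pivot on row 2; the z-row RHS becomes 3 − (-19/4)·(4/3) = 28/3.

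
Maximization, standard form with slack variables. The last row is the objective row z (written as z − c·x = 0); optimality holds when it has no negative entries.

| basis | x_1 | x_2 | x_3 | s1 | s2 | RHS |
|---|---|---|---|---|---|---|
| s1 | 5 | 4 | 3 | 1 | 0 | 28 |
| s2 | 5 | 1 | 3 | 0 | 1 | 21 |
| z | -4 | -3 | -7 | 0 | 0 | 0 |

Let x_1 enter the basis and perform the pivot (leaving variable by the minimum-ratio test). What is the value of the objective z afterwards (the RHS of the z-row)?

Ratio test on column x_1 — row 1: 28/5 = 28/5; row 2: 21/5 = 21/5. Minimum is 21/5 at row 2 (s2 leaves); pivot element 5.
Pivot on row 2; the z-row RHS becomes 0 − (-4)·(21/5) = 84/5.

84/5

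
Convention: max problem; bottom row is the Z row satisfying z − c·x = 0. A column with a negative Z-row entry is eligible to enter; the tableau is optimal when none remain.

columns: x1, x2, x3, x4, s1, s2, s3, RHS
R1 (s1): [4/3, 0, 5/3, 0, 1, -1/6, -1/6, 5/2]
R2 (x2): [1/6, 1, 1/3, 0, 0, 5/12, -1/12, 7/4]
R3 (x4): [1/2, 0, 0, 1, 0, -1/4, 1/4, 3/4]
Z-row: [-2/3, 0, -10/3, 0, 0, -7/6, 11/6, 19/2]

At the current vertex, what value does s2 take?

0

s2 is not in the basis, so in the current basic feasible solution s2 = 0.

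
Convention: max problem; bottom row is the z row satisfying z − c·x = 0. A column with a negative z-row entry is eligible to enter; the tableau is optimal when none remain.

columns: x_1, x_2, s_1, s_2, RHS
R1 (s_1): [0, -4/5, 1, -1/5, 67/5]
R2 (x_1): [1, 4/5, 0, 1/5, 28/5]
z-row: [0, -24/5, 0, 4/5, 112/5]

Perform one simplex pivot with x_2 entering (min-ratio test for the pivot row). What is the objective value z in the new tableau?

56

Ratio test on column x_2 — row 1: entry -4/5 ≤ 0; row 2: (28/5)/(4/5) = 7. Minimum is 7 at row 2 (x_1 leaves); pivot element 4/5.
Pivot on row 2; the z-row RHS becomes 112/5 − (-24/5)·7 = 56.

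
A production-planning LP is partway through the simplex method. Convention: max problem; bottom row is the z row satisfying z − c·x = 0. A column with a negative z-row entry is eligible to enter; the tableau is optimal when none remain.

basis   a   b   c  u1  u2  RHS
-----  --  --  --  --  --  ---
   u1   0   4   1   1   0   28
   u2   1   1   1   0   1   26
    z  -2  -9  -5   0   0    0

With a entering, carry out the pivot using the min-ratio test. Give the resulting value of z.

Ratio test on column a — row 1: entry 0 ≤ 0; row 2: 26/1 = 26. Minimum is 26 at row 2 (u2 leaves); pivot element 1.
Pivot on row 2; the z-row RHS becomes 0 − (-2)·26 = 52.

52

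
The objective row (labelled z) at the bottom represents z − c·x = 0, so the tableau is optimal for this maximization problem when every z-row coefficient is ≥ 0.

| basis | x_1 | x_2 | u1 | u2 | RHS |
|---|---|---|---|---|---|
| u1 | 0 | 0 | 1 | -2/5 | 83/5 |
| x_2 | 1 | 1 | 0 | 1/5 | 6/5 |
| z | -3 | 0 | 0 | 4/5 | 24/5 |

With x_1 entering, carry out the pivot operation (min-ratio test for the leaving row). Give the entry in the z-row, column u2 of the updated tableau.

7/5

Ratio test on column x_1 — row 1: entry 0 ≤ 0; row 2: (6/5)/1 = 6/5. Minimum is 6/5 at row 2 (x_2 leaves); pivot element 1.
Divide row 2 by 1; eliminate column x_1 from the other rows.
z-row update in column u2: 4/5 − (-3)·(1/5) = 7/5.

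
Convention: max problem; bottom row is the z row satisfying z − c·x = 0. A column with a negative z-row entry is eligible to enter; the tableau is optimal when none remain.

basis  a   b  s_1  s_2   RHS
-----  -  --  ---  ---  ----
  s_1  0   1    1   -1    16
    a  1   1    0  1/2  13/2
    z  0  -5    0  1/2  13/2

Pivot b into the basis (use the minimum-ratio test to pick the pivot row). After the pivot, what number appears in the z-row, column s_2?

3

Ratio test on column b — row 1: 16/1 = 16; row 2: (13/2)/1 = 13/2. Minimum is 13/2 at row 2 (a leaves); pivot element 1.
Divide row 2 by 1; eliminate column b from the other rows.
z-row update in column s_2: 1/2 − (-5)·(1/2) = 3.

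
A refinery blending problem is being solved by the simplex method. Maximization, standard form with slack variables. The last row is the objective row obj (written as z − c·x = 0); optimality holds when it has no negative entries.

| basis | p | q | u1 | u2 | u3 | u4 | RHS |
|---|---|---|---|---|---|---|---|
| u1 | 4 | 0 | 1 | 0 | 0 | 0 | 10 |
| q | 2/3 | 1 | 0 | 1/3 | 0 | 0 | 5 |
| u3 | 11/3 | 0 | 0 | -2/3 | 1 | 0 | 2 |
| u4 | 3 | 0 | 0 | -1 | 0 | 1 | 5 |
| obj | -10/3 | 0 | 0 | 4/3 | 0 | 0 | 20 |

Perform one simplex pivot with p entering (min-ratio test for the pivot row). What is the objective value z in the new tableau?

240/11

Ratio test on column p — row 1: 10/4 = 5/2; row 2: 5/(2/3) = 15/2; row 3: 2/(11/3) = 6/11; row 4: 5/3 = 5/3. Minimum is 6/11 at row 3 (u3 leaves); pivot element 11/3.
Pivot on row 3; the obj-row RHS becomes 20 − (-10/3)·(6/11) = 240/11.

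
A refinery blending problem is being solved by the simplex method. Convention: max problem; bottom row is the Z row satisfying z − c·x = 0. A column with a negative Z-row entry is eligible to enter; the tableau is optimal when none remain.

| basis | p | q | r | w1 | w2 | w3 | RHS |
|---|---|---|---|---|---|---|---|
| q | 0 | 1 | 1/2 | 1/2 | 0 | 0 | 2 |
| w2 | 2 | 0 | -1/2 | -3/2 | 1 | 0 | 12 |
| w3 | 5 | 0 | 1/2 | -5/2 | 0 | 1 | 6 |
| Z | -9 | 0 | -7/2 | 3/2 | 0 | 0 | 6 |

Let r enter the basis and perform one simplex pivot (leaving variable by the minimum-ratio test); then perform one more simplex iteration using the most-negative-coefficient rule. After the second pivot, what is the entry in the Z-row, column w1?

-2/5

Ratio test on column r — row 1: 2/(1/2) = 4; row 2: entry -1/2 ≤ 0; row 3: 6/(1/2) = 12. Minimum is 4 at row 1 (q leaves); pivot element 1/2.
Divide row 1 by 1/2; eliminate column r from the other rows.
Second iteration: most negative Z-row entry is -9 in column p, so p enters.
Ratio test on column p — row 1: entry 0 ≤ 0; row 2: 14/2 = 7; row 3: 4/5 = 4/5. Minimum is 4/5 at row 3 (w3 leaves); pivot element 5.
Divide row 3 by 5; eliminate column p from the other rows.
After both pivots, the entry at the Z-row, column w1 is -2/5.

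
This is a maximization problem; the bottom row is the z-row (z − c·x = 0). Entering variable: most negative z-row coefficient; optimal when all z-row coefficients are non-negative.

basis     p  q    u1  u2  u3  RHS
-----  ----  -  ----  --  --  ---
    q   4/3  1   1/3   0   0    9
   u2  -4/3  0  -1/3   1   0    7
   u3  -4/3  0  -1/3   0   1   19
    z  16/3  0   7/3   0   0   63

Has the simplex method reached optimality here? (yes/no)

Every z-row coefficient is ≥ 0, so the tableau is optimal.

yes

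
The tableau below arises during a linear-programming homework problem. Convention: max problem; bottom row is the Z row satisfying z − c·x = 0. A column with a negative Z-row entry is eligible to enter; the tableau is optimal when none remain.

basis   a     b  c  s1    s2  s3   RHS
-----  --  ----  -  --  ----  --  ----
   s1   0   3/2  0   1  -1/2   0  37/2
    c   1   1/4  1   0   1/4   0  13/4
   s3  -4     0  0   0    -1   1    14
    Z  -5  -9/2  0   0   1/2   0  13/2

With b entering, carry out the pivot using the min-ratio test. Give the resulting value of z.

62

Ratio test on column b — row 1: (37/2)/(3/2) = 37/3; row 2: (13/4)/(1/4) = 13; row 3: entry 0 ≤ 0. Minimum is 37/3 at row 1 (s1 leaves); pivot element 3/2.
Pivot on row 1; the Z-row RHS becomes 13/2 − (-9/2)·(37/3) = 62.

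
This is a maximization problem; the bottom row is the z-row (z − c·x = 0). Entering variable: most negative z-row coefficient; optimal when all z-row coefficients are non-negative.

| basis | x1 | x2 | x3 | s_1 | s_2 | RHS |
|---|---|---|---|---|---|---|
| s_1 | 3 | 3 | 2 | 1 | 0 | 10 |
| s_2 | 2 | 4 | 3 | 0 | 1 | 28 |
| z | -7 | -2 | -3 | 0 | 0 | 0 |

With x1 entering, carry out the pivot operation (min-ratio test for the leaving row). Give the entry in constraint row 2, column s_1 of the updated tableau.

Ratio test on column x1 — row 1: 10/3 = 10/3; row 2: 28/2 = 14. Minimum is 10/3 at row 1 (s_1 leaves); pivot element 3.
Divide row 1 by 3; eliminate column x1 from the other rows.
Row 2 update in column s_1: 0 − 2·(1/3) = -2/3.

-2/3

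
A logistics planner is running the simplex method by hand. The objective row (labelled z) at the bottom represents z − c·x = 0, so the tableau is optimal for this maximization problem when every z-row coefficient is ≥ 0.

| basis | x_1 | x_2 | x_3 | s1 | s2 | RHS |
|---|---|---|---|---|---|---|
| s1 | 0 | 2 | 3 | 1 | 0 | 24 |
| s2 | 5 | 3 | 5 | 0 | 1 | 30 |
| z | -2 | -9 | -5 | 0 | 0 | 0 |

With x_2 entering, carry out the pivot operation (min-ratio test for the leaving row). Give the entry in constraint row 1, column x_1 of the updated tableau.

Ratio test on column x_2 — row 1: 24/2 = 12; row 2: 30/3 = 10. Minimum is 10 at row 2 (s2 leaves); pivot element 3.
Divide row 2 by 3; eliminate column x_2 from the other rows.
Row 1 update in column x_1: 0 − 2·(5/3) = -10/3.

-10/3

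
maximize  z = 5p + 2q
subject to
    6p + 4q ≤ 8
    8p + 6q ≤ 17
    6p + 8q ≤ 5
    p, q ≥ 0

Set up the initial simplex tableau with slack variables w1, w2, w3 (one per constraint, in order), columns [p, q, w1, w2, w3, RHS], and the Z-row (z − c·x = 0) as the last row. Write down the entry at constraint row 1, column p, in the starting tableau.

6

Constraint 1 has coefficient 6 on p.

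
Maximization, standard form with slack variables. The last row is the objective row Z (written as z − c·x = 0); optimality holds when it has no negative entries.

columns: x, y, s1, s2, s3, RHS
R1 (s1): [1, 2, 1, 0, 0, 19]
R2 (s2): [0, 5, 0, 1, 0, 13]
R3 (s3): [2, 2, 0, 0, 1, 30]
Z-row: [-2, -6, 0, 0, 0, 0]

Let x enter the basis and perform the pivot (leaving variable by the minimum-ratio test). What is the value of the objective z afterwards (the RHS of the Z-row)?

Ratio test on column x — row 1: 19/1 = 19; row 2: entry 0 ≤ 0; row 3: 30/2 = 15. Minimum is 15 at row 3 (s3 leaves); pivot element 2.
Pivot on row 3; the Z-row RHS becomes 0 − (-2)·15 = 30.

30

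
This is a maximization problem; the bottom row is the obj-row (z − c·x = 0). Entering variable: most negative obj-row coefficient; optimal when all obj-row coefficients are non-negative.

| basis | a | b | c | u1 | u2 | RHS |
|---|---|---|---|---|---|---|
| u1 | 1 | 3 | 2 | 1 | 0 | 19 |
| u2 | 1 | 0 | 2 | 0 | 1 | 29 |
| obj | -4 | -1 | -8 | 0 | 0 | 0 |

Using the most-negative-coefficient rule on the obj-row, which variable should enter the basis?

c

Negative obj-row entries: a: -4, b: -1, c: -8.
The most negative is -8 in column c, so c enters.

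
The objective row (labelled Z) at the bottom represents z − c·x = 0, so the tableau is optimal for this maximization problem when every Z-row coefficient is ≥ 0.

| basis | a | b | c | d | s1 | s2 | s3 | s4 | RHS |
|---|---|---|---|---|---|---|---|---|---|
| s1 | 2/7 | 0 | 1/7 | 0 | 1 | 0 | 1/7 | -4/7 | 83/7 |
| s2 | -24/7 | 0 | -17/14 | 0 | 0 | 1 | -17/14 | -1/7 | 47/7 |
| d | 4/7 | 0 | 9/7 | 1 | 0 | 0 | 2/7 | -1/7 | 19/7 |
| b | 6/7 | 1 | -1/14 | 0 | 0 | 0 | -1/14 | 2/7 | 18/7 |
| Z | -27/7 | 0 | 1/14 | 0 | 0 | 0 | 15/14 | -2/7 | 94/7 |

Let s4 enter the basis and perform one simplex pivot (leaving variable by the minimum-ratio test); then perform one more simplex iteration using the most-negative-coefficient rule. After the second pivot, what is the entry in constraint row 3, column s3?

1/3

Ratio test on column s4 — row 1: entry -4/7 ≤ 0; row 2: entry -1/7 ≤ 0; row 3: entry -1/7 ≤ 0; row 4: (18/7)/(2/7) = 9. Minimum is 9 at row 4 (b leaves); pivot element 2/7.
Divide row 4 by 2/7; eliminate column s4 from the other rows.
Second iteration: most negative Z-row entry is -3 in column a, so a enters.
Ratio test on column a — row 1: 17/2 = 17/2; row 2: entry -3 ≤ 0; row 3: 4/1 = 4; row 4: 9/3 = 3. Minimum is 3 at row 4 (s4 leaves); pivot element 3.
Divide row 4 by 3; eliminate column a from the other rows.
After both pivots, the entry at constraint row 3, column s3 is 1/3.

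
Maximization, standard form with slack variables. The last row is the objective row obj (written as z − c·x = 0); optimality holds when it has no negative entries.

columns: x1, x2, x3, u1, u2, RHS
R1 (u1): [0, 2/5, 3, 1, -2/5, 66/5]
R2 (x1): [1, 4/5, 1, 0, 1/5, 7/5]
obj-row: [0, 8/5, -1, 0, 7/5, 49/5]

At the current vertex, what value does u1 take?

u1 is basic (row 1); its value is the RHS of that row, 66/5.

66/5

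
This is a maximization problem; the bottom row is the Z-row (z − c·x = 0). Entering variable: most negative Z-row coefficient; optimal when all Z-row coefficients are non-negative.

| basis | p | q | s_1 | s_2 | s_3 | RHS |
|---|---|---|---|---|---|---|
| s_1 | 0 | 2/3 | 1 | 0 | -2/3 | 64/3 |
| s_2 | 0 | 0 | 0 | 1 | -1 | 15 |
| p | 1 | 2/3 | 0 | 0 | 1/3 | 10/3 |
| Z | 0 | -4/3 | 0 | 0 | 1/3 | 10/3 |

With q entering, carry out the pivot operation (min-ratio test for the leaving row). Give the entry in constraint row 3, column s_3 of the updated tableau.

Ratio test on column q — row 1: (64/3)/(2/3) = 32; row 2: entry 0 ≤ 0; row 3: (10/3)/(2/3) = 5. Minimum is 5 at row 3 (p leaves); pivot element 2/3.
Divide row 3 by 2/3; eliminate column q from the other rows.
In the new row 3, the s_3 entry is the old entry divided by the pivot: (1/3)/(2/3) = 1/2.

1/2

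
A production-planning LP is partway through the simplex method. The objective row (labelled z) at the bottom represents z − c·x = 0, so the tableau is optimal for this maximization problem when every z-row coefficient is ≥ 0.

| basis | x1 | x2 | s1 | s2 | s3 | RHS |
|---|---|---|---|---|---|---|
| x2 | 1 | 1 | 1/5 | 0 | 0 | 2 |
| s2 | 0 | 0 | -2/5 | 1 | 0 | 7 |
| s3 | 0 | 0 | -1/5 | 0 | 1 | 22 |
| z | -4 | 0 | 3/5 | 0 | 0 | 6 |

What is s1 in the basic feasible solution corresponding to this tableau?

s1 is not in the basis, so in the current basic feasible solution s1 = 0.

0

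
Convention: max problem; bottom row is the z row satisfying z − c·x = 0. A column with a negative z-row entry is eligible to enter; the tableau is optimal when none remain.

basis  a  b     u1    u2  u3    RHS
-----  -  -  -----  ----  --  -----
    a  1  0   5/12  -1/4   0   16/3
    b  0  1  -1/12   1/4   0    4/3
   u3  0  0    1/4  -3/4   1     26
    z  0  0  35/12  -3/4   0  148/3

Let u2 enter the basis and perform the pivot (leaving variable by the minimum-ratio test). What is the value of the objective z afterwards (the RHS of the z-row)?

160/3

Ratio test on column u2 — row 1: entry -1/4 ≤ 0; row 2: (4/3)/(1/4) = 16/3; row 3: entry -3/4 ≤ 0. Minimum is 16/3 at row 2 (b leaves); pivot element 1/4.
Pivot on row 2; the z-row RHS becomes 148/3 − (-3/4)·(16/3) = 160/3.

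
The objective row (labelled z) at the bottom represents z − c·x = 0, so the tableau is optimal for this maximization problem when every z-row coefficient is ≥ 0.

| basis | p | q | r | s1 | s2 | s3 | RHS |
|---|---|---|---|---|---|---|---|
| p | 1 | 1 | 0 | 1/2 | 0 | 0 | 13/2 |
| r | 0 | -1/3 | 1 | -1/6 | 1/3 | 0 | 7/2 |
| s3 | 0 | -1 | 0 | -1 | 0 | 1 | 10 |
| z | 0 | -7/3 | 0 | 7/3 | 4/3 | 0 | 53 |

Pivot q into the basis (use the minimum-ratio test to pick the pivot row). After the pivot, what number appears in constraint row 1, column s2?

0

Ratio test on column q — row 1: (13/2)/1 = 13/2; row 2: entry -1/3 ≤ 0; row 3: entry -1 ≤ 0. Minimum is 13/2 at row 1 (p leaves); pivot element 1.
Divide row 1 by 1; eliminate column q from the other rows.
In the new row 1, the s2 entry is the old entry divided by the pivot: 0/1 = 0.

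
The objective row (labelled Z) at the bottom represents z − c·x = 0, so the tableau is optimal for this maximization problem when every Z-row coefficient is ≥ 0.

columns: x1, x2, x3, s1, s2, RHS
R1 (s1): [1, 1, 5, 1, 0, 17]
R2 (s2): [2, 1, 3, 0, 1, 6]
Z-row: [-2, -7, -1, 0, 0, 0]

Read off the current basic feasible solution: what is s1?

17

s1 is basic (row 1); its value is the RHS of that row, 17.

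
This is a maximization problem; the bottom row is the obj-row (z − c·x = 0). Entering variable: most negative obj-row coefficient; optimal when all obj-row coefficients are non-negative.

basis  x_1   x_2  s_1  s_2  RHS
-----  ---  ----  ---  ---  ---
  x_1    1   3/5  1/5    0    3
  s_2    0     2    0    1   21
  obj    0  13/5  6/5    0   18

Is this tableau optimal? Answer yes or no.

Every obj-row coefficient is ≥ 0, so the tableau is optimal.

yes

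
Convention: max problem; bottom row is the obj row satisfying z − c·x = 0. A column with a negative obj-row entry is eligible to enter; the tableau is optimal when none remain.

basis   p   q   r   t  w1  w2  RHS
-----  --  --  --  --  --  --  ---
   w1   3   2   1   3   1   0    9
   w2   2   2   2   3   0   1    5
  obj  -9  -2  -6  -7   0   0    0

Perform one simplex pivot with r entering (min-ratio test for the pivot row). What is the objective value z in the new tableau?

Ratio test on column r — row 1: 9/1 = 9; row 2: 5/2 = 5/2. Minimum is 5/2 at row 2 (w2 leaves); pivot element 2.
Pivot on row 2; the obj-row RHS becomes 0 − (-6)·(5/2) = 15.

15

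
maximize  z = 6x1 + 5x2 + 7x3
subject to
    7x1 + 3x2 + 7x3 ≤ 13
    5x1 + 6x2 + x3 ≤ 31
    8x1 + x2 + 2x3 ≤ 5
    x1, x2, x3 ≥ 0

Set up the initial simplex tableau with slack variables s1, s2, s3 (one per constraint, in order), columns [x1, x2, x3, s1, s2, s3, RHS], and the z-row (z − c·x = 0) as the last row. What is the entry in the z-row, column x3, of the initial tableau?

-7

The z-row carries the negated objective coefficients: the x3 entry is -7.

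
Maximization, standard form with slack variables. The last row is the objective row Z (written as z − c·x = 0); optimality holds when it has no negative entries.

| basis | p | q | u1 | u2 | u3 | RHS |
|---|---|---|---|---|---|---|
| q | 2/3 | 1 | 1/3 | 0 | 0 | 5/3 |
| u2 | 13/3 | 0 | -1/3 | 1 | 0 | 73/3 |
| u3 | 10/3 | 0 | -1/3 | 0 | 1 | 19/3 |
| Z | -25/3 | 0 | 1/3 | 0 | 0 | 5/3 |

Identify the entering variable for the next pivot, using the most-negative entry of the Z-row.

p

Negative Z-row entries: p: -25/3.
The most negative is -25/3 in column p, so p enters.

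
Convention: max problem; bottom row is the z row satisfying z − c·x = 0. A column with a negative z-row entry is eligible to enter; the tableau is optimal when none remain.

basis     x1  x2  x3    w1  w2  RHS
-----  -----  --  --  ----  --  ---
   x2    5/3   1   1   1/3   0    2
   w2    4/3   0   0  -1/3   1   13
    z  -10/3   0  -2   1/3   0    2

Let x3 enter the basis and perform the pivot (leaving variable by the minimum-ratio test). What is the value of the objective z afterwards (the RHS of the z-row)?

6

Ratio test on column x3 — row 1: 2/1 = 2; row 2: entry 0 ≤ 0. Minimum is 2 at row 1 (x2 leaves); pivot element 1.
Pivot on row 1; the z-row RHS becomes 2 − (-2)·2 = 6.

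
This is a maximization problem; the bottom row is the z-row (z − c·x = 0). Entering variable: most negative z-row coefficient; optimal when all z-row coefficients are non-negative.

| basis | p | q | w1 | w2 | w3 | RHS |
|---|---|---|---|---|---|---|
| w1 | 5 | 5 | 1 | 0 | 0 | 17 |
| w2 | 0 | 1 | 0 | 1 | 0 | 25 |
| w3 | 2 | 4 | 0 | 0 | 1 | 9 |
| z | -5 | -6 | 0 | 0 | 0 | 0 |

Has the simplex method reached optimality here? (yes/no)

no

The z-row has a negative entry -6 in column q, so it is not optimal.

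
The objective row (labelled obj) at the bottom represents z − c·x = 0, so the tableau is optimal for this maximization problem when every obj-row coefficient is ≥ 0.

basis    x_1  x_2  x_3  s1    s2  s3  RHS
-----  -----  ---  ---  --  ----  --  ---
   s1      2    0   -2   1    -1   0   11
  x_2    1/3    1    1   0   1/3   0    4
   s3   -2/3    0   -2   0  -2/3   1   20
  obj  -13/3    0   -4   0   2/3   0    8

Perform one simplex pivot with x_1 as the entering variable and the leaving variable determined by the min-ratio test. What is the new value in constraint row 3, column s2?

Ratio test on column x_1 — row 1: 11/2 = 11/2; row 2: 4/(1/3) = 12; row 3: entry -2/3 ≤ 0. Minimum is 11/2 at row 1 (s1 leaves); pivot element 2.
Divide row 1 by 2; eliminate column x_1 from the other rows.
Row 3 update in column s2: -2/3 − (-2/3)·(-1/2) = -1.

-1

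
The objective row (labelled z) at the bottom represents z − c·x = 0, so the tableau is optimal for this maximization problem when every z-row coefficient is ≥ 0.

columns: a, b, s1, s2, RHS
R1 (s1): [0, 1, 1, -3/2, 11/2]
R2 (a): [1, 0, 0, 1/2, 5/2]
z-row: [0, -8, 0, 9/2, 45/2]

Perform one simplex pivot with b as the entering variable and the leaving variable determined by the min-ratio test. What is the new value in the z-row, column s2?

Ratio test on column b — row 1: (11/2)/1 = 11/2; row 2: entry 0 ≤ 0. Minimum is 11/2 at row 1 (s1 leaves); pivot element 1.
Divide row 1 by 1; eliminate column b from the other rows.
z-row update in column s2: 9/2 − (-8)·(-3/2) = -15/2.

-15/2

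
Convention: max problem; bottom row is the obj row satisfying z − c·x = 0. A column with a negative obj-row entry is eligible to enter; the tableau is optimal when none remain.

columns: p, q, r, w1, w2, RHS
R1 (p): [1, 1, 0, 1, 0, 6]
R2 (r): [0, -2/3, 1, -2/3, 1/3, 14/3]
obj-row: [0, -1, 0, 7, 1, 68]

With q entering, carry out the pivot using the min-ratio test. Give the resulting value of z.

Ratio test on column q — row 1: 6/1 = 6; row 2: entry -2/3 ≤ 0. Minimum is 6 at row 1 (p leaves); pivot element 1.
Pivot on row 1; the obj-row RHS becomes 68 − (-1)·6 = 74.

74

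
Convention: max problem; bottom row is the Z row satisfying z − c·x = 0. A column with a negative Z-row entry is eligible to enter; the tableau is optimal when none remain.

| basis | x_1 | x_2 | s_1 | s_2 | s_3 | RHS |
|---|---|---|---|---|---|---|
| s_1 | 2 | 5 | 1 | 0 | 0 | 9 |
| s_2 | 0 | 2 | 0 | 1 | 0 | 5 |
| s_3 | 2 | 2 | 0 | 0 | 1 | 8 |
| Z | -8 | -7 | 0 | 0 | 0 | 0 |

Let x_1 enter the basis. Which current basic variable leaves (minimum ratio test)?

s_3

Column x_1 entries and ratios — s_1: 9/2 = 9/2; s_2: 0 ≤ 0, skip; s_3: 8/2 = 4.
Smallest ratio is 4 in the row of s_3, so s_3 leaves.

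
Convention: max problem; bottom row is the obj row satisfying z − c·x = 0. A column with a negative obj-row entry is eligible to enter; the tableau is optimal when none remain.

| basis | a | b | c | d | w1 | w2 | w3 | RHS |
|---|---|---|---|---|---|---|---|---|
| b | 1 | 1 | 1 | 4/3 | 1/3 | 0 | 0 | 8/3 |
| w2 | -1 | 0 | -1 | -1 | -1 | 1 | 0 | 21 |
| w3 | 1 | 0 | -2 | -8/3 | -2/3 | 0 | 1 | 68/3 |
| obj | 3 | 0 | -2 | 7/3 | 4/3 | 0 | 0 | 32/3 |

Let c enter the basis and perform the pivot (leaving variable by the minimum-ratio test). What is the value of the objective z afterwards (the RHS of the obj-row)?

Ratio test on column c — row 1: (8/3)/1 = 8/3; row 2: entry -1 ≤ 0; row 3: entry -2 ≤ 0. Minimum is 8/3 at row 1 (b leaves); pivot element 1.
Pivot on row 1; the obj-row RHS becomes 32/3 − (-2)·(8/3) = 16.

16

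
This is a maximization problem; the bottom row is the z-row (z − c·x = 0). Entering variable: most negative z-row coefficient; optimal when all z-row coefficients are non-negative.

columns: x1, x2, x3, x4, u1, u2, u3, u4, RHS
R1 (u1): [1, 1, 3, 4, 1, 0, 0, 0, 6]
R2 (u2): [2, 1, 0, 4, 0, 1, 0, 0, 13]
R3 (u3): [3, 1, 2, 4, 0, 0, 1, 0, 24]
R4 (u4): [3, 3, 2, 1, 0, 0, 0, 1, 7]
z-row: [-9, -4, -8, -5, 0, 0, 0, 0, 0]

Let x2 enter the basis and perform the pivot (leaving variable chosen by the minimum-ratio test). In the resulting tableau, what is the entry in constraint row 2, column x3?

-2/3

Ratio test on column x2 — row 1: 6/1 = 6; row 2: 13/1 = 13; row 3: 24/1 = 24; row 4: 7/3 = 7/3. Minimum is 7/3 at row 4 (u4 leaves); pivot element 3.
Divide row 4 by 3; eliminate column x2 from the other rows.
Row 2 update in column x3: 0 − 1·(2/3) = -2/3.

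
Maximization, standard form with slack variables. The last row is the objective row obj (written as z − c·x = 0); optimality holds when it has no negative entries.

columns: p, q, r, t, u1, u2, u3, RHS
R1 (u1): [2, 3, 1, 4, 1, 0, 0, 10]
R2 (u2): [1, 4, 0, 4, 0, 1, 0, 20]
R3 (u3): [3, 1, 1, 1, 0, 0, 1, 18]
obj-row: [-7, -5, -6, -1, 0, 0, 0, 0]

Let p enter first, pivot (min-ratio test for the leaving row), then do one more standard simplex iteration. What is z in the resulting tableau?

60

Ratio test on column p — row 1: 10/2 = 5; row 2: 20/1 = 20; row 3: 18/3 = 6. Minimum is 5 at row 1 (u1 leaves); pivot element 2.
Pivot on row 1; the obj-row RHS becomes 0 − (-7)·5 = 35.
Next entering variable (most negative obj-row entry -5/2): r.
Ratio test on column r — row 1: 5/(1/2) = 10; row 2: entry -1/2 ≤ 0; row 3: entry -1/2 ≤ 0. Minimum is 10 at row 1 (p leaves); pivot element 1/2.
After the second pivot the obj-row RHS is 35 − (-5/2)·10 = 60.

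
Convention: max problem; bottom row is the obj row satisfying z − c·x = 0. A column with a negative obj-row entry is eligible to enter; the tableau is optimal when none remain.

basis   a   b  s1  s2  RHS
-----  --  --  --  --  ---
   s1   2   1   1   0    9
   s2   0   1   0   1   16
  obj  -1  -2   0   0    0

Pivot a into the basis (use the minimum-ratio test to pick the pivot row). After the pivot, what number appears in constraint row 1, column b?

Ratio test on column a — row 1: 9/2 = 9/2; row 2: entry 0 ≤ 0. Minimum is 9/2 at row 1 (s1 leaves); pivot element 2.
Divide row 1 by 2; eliminate column a from the other rows.
In the new row 1, the b entry is the old entry divided by the pivot: 1/2 = 1/2.

1/2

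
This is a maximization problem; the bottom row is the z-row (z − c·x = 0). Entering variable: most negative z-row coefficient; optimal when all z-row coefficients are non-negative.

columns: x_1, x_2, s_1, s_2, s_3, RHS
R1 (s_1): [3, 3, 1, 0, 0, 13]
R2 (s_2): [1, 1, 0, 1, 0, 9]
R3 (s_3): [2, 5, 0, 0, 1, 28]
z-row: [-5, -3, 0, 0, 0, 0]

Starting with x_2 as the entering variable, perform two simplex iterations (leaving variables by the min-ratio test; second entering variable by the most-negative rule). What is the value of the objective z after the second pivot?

65/3

Ratio test on column x_2 — row 1: 13/3 = 13/3; row 2: 9/1 = 9; row 3: 28/5 = 28/5. Minimum is 13/3 at row 1 (s_1 leaves); pivot element 3.
Pivot on row 1; the z-row RHS becomes 0 − (-3)·(13/3) = 13.
Next entering variable (most negative z-row entry -2): x_1.
Ratio test on column x_1 — row 1: (13/3)/1 = 13/3; row 2: entry 0 ≤ 0; row 3: entry -3 ≤ 0. Minimum is 13/3 at row 1 (x_2 leaves); pivot element 1.
After the second pivot the z-row RHS is 13 − (-2)·(13/3) = 65/3.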